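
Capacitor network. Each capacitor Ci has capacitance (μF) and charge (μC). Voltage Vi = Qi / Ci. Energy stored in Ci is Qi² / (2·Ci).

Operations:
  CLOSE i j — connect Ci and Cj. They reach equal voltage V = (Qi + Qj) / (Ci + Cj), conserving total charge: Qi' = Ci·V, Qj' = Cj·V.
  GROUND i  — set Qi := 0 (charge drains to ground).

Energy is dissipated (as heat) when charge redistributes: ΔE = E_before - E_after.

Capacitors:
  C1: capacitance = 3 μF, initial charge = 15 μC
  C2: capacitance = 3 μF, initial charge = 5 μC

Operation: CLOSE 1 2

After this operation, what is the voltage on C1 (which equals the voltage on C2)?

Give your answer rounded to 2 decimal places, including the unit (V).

Answer: 3.33 V

Derivation:
Initial: C1(3μF, Q=15μC, V=5.00V), C2(3μF, Q=5μC, V=1.67V)
Op 1: CLOSE 1-2: Q_total=20.00, C_total=6.00, V=3.33; Q1=10.00, Q2=10.00; dissipated=8.333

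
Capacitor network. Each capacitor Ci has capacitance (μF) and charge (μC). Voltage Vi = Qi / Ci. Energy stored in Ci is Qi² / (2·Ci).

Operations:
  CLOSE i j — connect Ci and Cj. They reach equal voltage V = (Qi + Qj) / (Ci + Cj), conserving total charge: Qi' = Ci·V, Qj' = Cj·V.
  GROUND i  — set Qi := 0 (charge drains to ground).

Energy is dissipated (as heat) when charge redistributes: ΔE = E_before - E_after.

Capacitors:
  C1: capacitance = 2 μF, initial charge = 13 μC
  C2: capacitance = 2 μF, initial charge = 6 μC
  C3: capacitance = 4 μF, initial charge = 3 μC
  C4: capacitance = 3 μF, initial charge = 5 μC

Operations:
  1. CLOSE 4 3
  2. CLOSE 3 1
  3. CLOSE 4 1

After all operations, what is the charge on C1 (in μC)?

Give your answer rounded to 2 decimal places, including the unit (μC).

Initial: C1(2μF, Q=13μC, V=6.50V), C2(2μF, Q=6μC, V=3.00V), C3(4μF, Q=3μC, V=0.75V), C4(3μF, Q=5μC, V=1.67V)
Op 1: CLOSE 4-3: Q_total=8.00, C_total=7.00, V=1.14; Q4=3.43, Q3=4.57; dissipated=0.720
Op 2: CLOSE 3-1: Q_total=17.57, C_total=6.00, V=2.93; Q3=11.71, Q1=5.86; dissipated=19.133
Op 3: CLOSE 4-1: Q_total=9.29, C_total=5.00, V=1.86; Q4=5.57, Q1=3.71; dissipated=1.913
Final charges: Q1=3.71, Q2=6.00, Q3=11.71, Q4=5.57

Answer: 3.71 μC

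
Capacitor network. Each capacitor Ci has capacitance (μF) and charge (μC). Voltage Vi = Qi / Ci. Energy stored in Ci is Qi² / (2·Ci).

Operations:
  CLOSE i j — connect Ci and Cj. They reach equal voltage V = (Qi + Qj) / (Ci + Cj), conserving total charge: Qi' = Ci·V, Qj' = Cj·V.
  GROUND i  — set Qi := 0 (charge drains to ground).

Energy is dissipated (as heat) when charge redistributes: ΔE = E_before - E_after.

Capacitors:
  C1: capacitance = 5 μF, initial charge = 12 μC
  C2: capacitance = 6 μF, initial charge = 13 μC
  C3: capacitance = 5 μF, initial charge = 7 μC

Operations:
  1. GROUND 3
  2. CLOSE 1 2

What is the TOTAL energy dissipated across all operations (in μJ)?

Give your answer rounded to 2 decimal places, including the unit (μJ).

Initial: C1(5μF, Q=12μC, V=2.40V), C2(6μF, Q=13μC, V=2.17V), C3(5μF, Q=7μC, V=1.40V)
Op 1: GROUND 3: Q3=0; energy lost=4.900
Op 2: CLOSE 1-2: Q_total=25.00, C_total=11.00, V=2.27; Q1=11.36, Q2=13.64; dissipated=0.074
Total dissipated: 4.974 μJ

Answer: 4.97 μJ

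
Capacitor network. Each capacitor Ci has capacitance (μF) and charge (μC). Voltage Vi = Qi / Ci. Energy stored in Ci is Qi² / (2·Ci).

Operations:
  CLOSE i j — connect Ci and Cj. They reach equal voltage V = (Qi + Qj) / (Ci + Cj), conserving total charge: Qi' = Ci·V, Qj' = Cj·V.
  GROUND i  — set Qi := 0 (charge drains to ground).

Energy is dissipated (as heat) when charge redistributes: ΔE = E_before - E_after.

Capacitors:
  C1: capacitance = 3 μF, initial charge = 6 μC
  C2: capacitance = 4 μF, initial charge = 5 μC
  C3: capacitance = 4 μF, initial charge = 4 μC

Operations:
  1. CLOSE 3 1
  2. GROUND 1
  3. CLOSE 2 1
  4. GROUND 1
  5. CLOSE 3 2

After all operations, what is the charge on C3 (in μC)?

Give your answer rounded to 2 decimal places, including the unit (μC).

Answer: 4.29 μC

Derivation:
Initial: C1(3μF, Q=6μC, V=2.00V), C2(4μF, Q=5μC, V=1.25V), C3(4μF, Q=4μC, V=1.00V)
Op 1: CLOSE 3-1: Q_total=10.00, C_total=7.00, V=1.43; Q3=5.71, Q1=4.29; dissipated=0.857
Op 2: GROUND 1: Q1=0; energy lost=3.061
Op 3: CLOSE 2-1: Q_total=5.00, C_total=7.00, V=0.71; Q2=2.86, Q1=2.14; dissipated=1.339
Op 4: GROUND 1: Q1=0; energy lost=0.765
Op 5: CLOSE 3-2: Q_total=8.57, C_total=8.00, V=1.07; Q3=4.29, Q2=4.29; dissipated=0.510
Final charges: Q1=0.00, Q2=4.29, Q3=4.29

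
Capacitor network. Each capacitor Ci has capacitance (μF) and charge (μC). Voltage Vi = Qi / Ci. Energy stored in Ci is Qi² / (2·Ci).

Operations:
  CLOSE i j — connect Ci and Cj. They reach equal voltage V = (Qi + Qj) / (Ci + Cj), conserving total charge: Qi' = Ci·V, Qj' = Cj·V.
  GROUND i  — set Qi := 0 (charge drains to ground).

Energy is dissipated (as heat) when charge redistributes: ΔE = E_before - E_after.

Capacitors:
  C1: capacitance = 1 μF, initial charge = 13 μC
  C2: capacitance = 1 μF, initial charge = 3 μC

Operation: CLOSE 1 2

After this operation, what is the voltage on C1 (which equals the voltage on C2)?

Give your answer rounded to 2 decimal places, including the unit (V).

Initial: C1(1μF, Q=13μC, V=13.00V), C2(1μF, Q=3μC, V=3.00V)
Op 1: CLOSE 1-2: Q_total=16.00, C_total=2.00, V=8.00; Q1=8.00, Q2=8.00; dissipated=25.000

Answer: 8.00 V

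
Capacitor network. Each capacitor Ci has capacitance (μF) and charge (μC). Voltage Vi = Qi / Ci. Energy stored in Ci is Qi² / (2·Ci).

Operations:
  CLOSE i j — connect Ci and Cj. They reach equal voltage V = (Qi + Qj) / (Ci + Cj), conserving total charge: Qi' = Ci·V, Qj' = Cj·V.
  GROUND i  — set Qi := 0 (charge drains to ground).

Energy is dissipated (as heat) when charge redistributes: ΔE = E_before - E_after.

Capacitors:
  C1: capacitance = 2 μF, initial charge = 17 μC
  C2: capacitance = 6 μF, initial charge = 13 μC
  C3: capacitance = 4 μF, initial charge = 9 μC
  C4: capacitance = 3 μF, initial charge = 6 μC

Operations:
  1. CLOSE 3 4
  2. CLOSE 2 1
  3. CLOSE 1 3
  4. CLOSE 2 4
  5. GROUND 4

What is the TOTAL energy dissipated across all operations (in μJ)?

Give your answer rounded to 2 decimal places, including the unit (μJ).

Initial: C1(2μF, Q=17μC, V=8.50V), C2(6μF, Q=13μC, V=2.17V), C3(4μF, Q=9μC, V=2.25V), C4(3μF, Q=6μC, V=2.00V)
Op 1: CLOSE 3-4: Q_total=15.00, C_total=7.00, V=2.14; Q3=8.57, Q4=6.43; dissipated=0.054
Op 2: CLOSE 2-1: Q_total=30.00, C_total=8.00, V=3.75; Q2=22.50, Q1=7.50; dissipated=30.083
Op 3: CLOSE 1-3: Q_total=16.07, C_total=6.00, V=2.68; Q1=5.36, Q3=10.71; dissipated=1.722
Op 4: CLOSE 2-4: Q_total=28.93, C_total=9.00, V=3.21; Q2=19.29, Q4=9.64; dissipated=2.583
Op 5: GROUND 4: Q4=0; energy lost=15.497
Total dissipated: 49.939 μJ

Answer: 49.94 μJ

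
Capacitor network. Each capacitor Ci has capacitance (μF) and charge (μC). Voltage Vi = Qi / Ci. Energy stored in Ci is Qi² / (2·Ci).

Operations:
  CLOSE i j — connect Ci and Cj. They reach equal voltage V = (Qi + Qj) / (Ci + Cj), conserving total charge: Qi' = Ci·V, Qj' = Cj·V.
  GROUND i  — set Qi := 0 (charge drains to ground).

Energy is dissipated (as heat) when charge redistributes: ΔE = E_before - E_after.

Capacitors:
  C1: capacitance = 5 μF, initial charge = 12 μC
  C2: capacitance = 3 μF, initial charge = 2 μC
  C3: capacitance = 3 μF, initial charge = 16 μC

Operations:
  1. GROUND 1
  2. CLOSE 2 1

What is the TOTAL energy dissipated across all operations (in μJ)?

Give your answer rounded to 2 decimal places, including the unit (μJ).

Answer: 14.82 μJ

Derivation:
Initial: C1(5μF, Q=12μC, V=2.40V), C2(3μF, Q=2μC, V=0.67V), C3(3μF, Q=16μC, V=5.33V)
Op 1: GROUND 1: Q1=0; energy lost=14.400
Op 2: CLOSE 2-1: Q_total=2.00, C_total=8.00, V=0.25; Q2=0.75, Q1=1.25; dissipated=0.417
Total dissipated: 14.817 μJ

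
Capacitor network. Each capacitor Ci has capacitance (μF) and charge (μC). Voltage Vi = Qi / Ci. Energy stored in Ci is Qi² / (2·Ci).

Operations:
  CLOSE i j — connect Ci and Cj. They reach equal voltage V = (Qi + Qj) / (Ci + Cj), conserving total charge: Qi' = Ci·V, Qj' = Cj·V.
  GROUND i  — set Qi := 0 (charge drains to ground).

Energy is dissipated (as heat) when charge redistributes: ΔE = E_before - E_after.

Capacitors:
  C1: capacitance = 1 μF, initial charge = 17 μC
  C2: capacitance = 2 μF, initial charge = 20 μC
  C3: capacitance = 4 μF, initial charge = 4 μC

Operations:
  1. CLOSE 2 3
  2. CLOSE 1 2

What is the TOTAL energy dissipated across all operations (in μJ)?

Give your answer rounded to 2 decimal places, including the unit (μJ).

Initial: C1(1μF, Q=17μC, V=17.00V), C2(2μF, Q=20μC, V=10.00V), C3(4μF, Q=4μC, V=1.00V)
Op 1: CLOSE 2-3: Q_total=24.00, C_total=6.00, V=4.00; Q2=8.00, Q3=16.00; dissipated=54.000
Op 2: CLOSE 1-2: Q_total=25.00, C_total=3.00, V=8.33; Q1=8.33, Q2=16.67; dissipated=56.333
Total dissipated: 110.333 μJ

Answer: 110.33 μJ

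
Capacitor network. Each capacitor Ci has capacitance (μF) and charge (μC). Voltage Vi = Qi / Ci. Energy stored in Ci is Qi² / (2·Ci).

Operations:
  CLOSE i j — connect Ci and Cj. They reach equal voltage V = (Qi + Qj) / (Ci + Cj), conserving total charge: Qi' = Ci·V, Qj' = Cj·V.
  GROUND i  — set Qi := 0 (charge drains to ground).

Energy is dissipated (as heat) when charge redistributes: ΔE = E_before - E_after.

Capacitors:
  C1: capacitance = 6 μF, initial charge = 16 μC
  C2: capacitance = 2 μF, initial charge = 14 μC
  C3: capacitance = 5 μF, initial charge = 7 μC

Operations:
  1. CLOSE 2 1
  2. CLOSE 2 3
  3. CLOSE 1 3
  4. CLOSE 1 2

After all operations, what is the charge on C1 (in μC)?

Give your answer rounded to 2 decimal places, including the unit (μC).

Answer: 16.55 μC

Derivation:
Initial: C1(6μF, Q=16μC, V=2.67V), C2(2μF, Q=14μC, V=7.00V), C3(5μF, Q=7μC, V=1.40V)
Op 1: CLOSE 2-1: Q_total=30.00, C_total=8.00, V=3.75; Q2=7.50, Q1=22.50; dissipated=14.083
Op 2: CLOSE 2-3: Q_total=14.50, C_total=7.00, V=2.07; Q2=4.14, Q3=10.36; dissipated=3.945
Op 3: CLOSE 1-3: Q_total=32.86, C_total=11.00, V=2.99; Q1=17.92, Q3=14.94; dissipated=3.842
Op 4: CLOSE 1-2: Q_total=22.06, C_total=8.00, V=2.76; Q1=16.55, Q2=5.52; dissipated=0.629
Final charges: Q1=16.55, Q2=5.52, Q3=14.94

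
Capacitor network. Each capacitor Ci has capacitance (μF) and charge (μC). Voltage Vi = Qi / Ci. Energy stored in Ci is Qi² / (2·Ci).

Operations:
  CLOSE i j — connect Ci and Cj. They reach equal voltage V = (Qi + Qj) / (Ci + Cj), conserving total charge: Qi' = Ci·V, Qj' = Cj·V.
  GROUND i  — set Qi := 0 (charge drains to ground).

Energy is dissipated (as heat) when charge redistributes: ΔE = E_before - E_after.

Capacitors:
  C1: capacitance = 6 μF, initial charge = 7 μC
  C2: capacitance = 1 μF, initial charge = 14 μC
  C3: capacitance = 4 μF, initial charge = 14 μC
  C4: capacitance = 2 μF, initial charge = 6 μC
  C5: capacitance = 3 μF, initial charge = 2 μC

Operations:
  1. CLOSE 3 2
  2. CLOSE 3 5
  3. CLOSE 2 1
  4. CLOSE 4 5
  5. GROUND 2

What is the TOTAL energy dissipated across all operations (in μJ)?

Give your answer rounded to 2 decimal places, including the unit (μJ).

Answer: 75.15 μJ

Derivation:
Initial: C1(6μF, Q=7μC, V=1.17V), C2(1μF, Q=14μC, V=14.00V), C3(4μF, Q=14μC, V=3.50V), C4(2μF, Q=6μC, V=3.00V), C5(3μF, Q=2μC, V=0.67V)
Op 1: CLOSE 3-2: Q_total=28.00, C_total=5.00, V=5.60; Q3=22.40, Q2=5.60; dissipated=44.100
Op 2: CLOSE 3-5: Q_total=24.40, C_total=7.00, V=3.49; Q3=13.94, Q5=10.46; dissipated=20.861
Op 3: CLOSE 2-1: Q_total=12.60, C_total=7.00, V=1.80; Q2=1.80, Q1=10.80; dissipated=8.423
Op 4: CLOSE 4-5: Q_total=16.46, C_total=5.00, V=3.29; Q4=6.58, Q5=9.87; dissipated=0.142
Op 5: GROUND 2: Q2=0; energy lost=1.620
Total dissipated: 75.146 μJ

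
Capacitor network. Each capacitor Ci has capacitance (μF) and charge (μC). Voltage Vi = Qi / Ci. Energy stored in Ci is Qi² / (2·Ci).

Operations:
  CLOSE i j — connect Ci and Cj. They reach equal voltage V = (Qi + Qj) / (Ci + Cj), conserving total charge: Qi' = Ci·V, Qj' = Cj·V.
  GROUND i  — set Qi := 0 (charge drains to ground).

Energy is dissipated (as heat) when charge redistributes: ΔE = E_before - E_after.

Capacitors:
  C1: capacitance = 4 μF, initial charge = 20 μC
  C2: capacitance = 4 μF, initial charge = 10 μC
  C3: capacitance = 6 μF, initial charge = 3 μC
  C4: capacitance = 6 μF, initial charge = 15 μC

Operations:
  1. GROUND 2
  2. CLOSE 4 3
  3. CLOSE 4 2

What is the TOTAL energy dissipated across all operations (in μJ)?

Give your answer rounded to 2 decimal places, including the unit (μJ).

Initial: C1(4μF, Q=20μC, V=5.00V), C2(4μF, Q=10μC, V=2.50V), C3(6μF, Q=3μC, V=0.50V), C4(6μF, Q=15μC, V=2.50V)
Op 1: GROUND 2: Q2=0; energy lost=12.500
Op 2: CLOSE 4-3: Q_total=18.00, C_total=12.00, V=1.50; Q4=9.00, Q3=9.00; dissipated=6.000
Op 3: CLOSE 4-2: Q_total=9.00, C_total=10.00, V=0.90; Q4=5.40, Q2=3.60; dissipated=2.700
Total dissipated: 21.200 μJ

Answer: 21.20 μJ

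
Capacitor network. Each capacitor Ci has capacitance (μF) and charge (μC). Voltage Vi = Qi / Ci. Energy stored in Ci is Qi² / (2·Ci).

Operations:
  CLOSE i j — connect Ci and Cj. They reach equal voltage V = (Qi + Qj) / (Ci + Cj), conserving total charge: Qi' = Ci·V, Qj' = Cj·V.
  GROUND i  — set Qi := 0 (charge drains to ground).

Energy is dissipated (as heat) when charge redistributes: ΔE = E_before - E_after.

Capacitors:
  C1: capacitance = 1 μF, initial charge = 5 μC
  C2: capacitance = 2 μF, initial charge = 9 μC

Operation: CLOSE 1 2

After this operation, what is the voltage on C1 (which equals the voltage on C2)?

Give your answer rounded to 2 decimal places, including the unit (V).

Initial: C1(1μF, Q=5μC, V=5.00V), C2(2μF, Q=9μC, V=4.50V)
Op 1: CLOSE 1-2: Q_total=14.00, C_total=3.00, V=4.67; Q1=4.67, Q2=9.33; dissipated=0.083

Answer: 4.67 V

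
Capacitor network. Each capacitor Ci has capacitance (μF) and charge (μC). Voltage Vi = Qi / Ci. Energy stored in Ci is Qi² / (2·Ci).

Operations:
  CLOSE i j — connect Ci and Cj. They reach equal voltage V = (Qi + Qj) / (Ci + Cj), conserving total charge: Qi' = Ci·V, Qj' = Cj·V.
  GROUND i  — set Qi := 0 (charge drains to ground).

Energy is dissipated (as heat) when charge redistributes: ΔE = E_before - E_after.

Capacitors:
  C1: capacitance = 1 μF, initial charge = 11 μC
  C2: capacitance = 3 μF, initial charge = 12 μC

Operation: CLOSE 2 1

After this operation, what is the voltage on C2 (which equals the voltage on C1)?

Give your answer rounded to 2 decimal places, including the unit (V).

Answer: 5.75 V

Derivation:
Initial: C1(1μF, Q=11μC, V=11.00V), C2(3μF, Q=12μC, V=4.00V)
Op 1: CLOSE 2-1: Q_total=23.00, C_total=4.00, V=5.75; Q2=17.25, Q1=5.75; dissipated=18.375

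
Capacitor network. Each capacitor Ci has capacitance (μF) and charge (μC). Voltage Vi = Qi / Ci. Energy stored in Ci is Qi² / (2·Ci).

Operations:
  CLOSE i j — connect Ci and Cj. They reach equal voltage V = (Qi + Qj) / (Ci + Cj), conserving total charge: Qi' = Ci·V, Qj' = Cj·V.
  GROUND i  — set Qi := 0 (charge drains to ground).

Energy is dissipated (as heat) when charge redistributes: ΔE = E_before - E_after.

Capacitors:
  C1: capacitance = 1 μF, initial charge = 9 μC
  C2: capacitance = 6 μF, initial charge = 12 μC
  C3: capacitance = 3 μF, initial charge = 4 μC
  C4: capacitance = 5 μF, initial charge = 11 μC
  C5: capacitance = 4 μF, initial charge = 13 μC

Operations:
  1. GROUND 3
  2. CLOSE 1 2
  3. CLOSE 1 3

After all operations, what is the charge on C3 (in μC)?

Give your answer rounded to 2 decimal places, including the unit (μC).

Answer: 2.25 μC

Derivation:
Initial: C1(1μF, Q=9μC, V=9.00V), C2(6μF, Q=12μC, V=2.00V), C3(3μF, Q=4μC, V=1.33V), C4(5μF, Q=11μC, V=2.20V), C5(4μF, Q=13μC, V=3.25V)
Op 1: GROUND 3: Q3=0; energy lost=2.667
Op 2: CLOSE 1-2: Q_total=21.00, C_total=7.00, V=3.00; Q1=3.00, Q2=18.00; dissipated=21.000
Op 3: CLOSE 1-3: Q_total=3.00, C_total=4.00, V=0.75; Q1=0.75, Q3=2.25; dissipated=3.375
Final charges: Q1=0.75, Q2=18.00, Q3=2.25, Q4=11.00, Q5=13.00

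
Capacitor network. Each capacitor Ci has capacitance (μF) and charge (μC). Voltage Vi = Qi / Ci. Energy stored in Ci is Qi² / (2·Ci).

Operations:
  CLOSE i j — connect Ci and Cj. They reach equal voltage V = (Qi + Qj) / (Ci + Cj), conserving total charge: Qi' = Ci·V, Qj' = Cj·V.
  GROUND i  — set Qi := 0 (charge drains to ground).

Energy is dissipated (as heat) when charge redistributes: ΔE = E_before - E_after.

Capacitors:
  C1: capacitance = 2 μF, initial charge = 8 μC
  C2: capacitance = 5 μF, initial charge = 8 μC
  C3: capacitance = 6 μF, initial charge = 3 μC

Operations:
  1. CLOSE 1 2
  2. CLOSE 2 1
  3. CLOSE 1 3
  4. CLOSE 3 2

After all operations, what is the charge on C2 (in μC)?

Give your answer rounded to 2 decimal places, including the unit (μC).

Answer: 7.78 μC

Derivation:
Initial: C1(2μF, Q=8μC, V=4.00V), C2(5μF, Q=8μC, V=1.60V), C3(6μF, Q=3μC, V=0.50V)
Op 1: CLOSE 1-2: Q_total=16.00, C_total=7.00, V=2.29; Q1=4.57, Q2=11.43; dissipated=4.114
Op 2: CLOSE 2-1: Q_total=16.00, C_total=7.00, V=2.29; Q2=11.43, Q1=4.57; dissipated=0.000
Op 3: CLOSE 1-3: Q_total=7.57, C_total=8.00, V=0.95; Q1=1.89, Q3=5.68; dissipated=2.392
Op 4: CLOSE 3-2: Q_total=17.11, C_total=11.00, V=1.56; Q3=9.33, Q2=7.78; dissipated=2.446
Final charges: Q1=1.89, Q2=7.78, Q3=9.33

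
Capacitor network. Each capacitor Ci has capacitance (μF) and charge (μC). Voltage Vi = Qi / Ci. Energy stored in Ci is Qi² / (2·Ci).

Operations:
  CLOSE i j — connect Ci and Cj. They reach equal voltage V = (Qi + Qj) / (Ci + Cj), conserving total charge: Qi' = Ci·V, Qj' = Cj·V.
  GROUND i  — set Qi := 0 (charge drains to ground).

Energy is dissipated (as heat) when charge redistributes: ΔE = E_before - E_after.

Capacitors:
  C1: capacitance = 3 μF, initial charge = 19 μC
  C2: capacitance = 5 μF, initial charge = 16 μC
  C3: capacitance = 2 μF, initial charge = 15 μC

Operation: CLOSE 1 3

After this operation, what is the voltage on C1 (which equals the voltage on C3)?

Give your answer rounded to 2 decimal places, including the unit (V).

Answer: 6.80 V

Derivation:
Initial: C1(3μF, Q=19μC, V=6.33V), C2(5μF, Q=16μC, V=3.20V), C3(2μF, Q=15μC, V=7.50V)
Op 1: CLOSE 1-3: Q_total=34.00, C_total=5.00, V=6.80; Q1=20.40, Q3=13.60; dissipated=0.817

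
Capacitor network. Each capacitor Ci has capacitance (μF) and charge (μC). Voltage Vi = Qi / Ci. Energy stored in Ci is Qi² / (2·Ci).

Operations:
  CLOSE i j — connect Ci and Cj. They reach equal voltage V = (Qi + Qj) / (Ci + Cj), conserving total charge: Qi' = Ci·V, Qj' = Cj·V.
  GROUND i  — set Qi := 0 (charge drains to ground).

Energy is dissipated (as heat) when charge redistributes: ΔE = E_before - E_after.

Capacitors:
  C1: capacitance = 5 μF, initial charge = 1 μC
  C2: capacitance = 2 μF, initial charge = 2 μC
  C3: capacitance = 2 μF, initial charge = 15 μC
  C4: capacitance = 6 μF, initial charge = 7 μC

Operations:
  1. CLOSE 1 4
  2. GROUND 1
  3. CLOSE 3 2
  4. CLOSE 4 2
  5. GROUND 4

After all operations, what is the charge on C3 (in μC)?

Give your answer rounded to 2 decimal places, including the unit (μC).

Answer: 8.50 μC

Derivation:
Initial: C1(5μF, Q=1μC, V=0.20V), C2(2μF, Q=2μC, V=1.00V), C3(2μF, Q=15μC, V=7.50V), C4(6μF, Q=7μC, V=1.17V)
Op 1: CLOSE 1-4: Q_total=8.00, C_total=11.00, V=0.73; Q1=3.64, Q4=4.36; dissipated=1.274
Op 2: GROUND 1: Q1=0; energy lost=1.322
Op 3: CLOSE 3-2: Q_total=17.00, C_total=4.00, V=4.25; Q3=8.50, Q2=8.50; dissipated=21.125
Op 4: CLOSE 4-2: Q_total=12.86, C_total=8.00, V=1.61; Q4=9.65, Q2=3.22; dissipated=9.307
Op 5: GROUND 4: Q4=0; energy lost=7.757
Final charges: Q1=0.00, Q2=3.22, Q3=8.50, Q4=0.00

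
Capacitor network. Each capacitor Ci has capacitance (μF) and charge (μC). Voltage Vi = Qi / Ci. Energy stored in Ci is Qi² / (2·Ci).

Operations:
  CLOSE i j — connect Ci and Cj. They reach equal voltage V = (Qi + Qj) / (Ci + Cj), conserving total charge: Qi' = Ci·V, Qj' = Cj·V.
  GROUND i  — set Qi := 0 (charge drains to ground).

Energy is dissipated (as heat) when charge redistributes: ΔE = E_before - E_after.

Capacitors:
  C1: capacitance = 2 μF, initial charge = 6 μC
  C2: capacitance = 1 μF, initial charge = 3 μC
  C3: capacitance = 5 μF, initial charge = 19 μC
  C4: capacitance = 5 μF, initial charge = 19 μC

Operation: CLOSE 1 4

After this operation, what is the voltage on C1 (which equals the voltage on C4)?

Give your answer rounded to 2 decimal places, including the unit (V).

Initial: C1(2μF, Q=6μC, V=3.00V), C2(1μF, Q=3μC, V=3.00V), C3(5μF, Q=19μC, V=3.80V), C4(5μF, Q=19μC, V=3.80V)
Op 1: CLOSE 1-4: Q_total=25.00, C_total=7.00, V=3.57; Q1=7.14, Q4=17.86; dissipated=0.457

Answer: 3.57 V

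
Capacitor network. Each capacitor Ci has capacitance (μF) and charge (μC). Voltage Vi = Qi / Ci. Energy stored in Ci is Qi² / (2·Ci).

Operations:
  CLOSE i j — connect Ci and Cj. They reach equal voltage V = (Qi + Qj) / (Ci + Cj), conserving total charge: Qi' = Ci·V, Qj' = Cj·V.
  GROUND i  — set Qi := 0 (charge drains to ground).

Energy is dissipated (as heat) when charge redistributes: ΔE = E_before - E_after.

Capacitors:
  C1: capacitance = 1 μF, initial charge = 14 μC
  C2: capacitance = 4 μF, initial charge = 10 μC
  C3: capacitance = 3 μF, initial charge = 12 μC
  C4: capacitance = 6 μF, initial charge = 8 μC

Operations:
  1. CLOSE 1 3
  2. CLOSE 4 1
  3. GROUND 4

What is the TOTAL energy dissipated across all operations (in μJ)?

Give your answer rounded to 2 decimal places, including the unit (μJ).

Answer: 61.81 μJ

Derivation:
Initial: C1(1μF, Q=14μC, V=14.00V), C2(4μF, Q=10μC, V=2.50V), C3(3μF, Q=12μC, V=4.00V), C4(6μF, Q=8μC, V=1.33V)
Op 1: CLOSE 1-3: Q_total=26.00, C_total=4.00, V=6.50; Q1=6.50, Q3=19.50; dissipated=37.500
Op 2: CLOSE 4-1: Q_total=14.50, C_total=7.00, V=2.07; Q4=12.43, Q1=2.07; dissipated=11.440
Op 3: GROUND 4: Q4=0; energy lost=12.872
Total dissipated: 61.813 μJ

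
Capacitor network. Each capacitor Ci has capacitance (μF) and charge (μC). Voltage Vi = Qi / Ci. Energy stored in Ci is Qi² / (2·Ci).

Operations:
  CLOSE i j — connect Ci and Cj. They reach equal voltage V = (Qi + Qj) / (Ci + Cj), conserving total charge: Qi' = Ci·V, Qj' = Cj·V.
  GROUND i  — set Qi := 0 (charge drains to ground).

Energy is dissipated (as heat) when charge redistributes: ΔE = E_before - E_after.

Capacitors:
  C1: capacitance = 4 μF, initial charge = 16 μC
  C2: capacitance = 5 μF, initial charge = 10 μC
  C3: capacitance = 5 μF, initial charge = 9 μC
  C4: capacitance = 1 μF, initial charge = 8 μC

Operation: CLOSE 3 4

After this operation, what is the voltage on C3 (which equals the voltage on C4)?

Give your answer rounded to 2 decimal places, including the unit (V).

Answer: 2.83 V

Derivation:
Initial: C1(4μF, Q=16μC, V=4.00V), C2(5μF, Q=10μC, V=2.00V), C3(5μF, Q=9μC, V=1.80V), C4(1μF, Q=8μC, V=8.00V)
Op 1: CLOSE 3-4: Q_total=17.00, C_total=6.00, V=2.83; Q3=14.17, Q4=2.83; dissipated=16.017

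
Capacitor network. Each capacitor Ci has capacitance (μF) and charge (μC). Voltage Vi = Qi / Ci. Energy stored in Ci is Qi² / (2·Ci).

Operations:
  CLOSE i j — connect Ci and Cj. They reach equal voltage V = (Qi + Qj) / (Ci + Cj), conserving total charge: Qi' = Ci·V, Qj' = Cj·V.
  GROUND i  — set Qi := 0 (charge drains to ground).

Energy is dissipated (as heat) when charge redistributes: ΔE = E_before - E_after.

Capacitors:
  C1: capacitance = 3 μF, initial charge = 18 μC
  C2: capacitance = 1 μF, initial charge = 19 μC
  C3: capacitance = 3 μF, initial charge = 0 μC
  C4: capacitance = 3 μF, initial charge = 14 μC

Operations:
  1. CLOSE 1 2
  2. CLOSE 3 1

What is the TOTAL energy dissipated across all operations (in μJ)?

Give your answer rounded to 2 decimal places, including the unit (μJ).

Answer: 127.55 μJ

Derivation:
Initial: C1(3μF, Q=18μC, V=6.00V), C2(1μF, Q=19μC, V=19.00V), C3(3μF, Q=0μC, V=0.00V), C4(3μF, Q=14μC, V=4.67V)
Op 1: CLOSE 1-2: Q_total=37.00, C_total=4.00, V=9.25; Q1=27.75, Q2=9.25; dissipated=63.375
Op 2: CLOSE 3-1: Q_total=27.75, C_total=6.00, V=4.62; Q3=13.88, Q1=13.88; dissipated=64.172
Total dissipated: 127.547 μJ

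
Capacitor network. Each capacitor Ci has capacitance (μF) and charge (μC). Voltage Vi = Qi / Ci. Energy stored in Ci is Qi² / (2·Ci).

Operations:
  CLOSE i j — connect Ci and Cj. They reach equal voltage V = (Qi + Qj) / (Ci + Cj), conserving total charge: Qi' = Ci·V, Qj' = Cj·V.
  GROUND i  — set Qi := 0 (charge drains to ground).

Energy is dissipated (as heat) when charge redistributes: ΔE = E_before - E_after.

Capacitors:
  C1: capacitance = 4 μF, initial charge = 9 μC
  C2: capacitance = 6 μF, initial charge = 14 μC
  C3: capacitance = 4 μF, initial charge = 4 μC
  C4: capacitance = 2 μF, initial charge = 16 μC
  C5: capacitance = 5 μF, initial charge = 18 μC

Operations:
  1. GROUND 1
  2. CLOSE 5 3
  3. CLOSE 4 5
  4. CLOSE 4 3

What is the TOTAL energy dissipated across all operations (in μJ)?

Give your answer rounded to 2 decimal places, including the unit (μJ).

Initial: C1(4μF, Q=9μC, V=2.25V), C2(6μF, Q=14μC, V=2.33V), C3(4μF, Q=4μC, V=1.00V), C4(2μF, Q=16μC, V=8.00V), C5(5μF, Q=18μC, V=3.60V)
Op 1: GROUND 1: Q1=0; energy lost=10.125
Op 2: CLOSE 5-3: Q_total=22.00, C_total=9.00, V=2.44; Q5=12.22, Q3=9.78; dissipated=7.511
Op 3: CLOSE 4-5: Q_total=28.22, C_total=7.00, V=4.03; Q4=8.06, Q5=20.16; dissipated=22.046
Op 4: CLOSE 4-3: Q_total=17.84, C_total=6.00, V=2.97; Q4=5.95, Q3=11.89; dissipated=1.680
Total dissipated: 41.362 μJ

Answer: 41.36 μJ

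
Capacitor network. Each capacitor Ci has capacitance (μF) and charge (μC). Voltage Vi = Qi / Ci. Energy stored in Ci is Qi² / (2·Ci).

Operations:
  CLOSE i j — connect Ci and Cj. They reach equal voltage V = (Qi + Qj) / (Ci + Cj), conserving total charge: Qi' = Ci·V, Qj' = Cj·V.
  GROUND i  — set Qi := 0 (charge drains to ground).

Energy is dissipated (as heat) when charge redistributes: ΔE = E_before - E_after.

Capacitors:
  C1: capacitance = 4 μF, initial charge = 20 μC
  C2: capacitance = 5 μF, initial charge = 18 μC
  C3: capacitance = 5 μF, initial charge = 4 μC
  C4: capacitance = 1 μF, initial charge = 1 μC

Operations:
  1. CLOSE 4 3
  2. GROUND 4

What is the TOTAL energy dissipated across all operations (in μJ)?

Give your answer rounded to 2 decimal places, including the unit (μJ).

Answer: 0.36 μJ

Derivation:
Initial: C1(4μF, Q=20μC, V=5.00V), C2(5μF, Q=18μC, V=3.60V), C3(5μF, Q=4μC, V=0.80V), C4(1μF, Q=1μC, V=1.00V)
Op 1: CLOSE 4-3: Q_total=5.00, C_total=6.00, V=0.83; Q4=0.83, Q3=4.17; dissipated=0.017
Op 2: GROUND 4: Q4=0; energy lost=0.347
Total dissipated: 0.364 μJ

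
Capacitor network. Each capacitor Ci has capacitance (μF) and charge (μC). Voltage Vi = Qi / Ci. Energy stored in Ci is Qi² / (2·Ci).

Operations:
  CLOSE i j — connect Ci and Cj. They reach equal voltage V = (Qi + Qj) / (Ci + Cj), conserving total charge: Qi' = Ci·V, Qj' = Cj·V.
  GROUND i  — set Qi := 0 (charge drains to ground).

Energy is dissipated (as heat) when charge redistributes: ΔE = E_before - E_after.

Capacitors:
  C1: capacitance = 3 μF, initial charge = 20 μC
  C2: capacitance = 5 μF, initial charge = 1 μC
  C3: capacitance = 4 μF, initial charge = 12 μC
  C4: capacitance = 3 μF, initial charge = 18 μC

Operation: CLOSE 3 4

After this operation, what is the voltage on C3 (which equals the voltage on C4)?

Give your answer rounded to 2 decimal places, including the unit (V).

Answer: 4.29 V

Derivation:
Initial: C1(3μF, Q=20μC, V=6.67V), C2(5μF, Q=1μC, V=0.20V), C3(4μF, Q=12μC, V=3.00V), C4(3μF, Q=18μC, V=6.00V)
Op 1: CLOSE 3-4: Q_total=30.00, C_total=7.00, V=4.29; Q3=17.14, Q4=12.86; dissipated=7.714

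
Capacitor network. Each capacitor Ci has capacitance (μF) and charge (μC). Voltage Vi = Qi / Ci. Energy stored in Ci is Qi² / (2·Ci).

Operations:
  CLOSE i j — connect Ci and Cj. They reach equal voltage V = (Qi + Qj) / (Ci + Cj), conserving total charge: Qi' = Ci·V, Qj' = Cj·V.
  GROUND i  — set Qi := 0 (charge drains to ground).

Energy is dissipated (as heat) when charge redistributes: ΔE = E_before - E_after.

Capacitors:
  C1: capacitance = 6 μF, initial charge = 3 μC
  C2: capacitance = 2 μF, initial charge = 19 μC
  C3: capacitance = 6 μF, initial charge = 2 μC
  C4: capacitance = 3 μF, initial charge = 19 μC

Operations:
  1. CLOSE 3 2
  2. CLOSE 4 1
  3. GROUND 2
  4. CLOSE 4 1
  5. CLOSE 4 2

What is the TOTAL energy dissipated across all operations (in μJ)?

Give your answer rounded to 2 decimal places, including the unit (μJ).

Answer: 107.52 μJ

Derivation:
Initial: C1(6μF, Q=3μC, V=0.50V), C2(2μF, Q=19μC, V=9.50V), C3(6μF, Q=2μC, V=0.33V), C4(3μF, Q=19μC, V=6.33V)
Op 1: CLOSE 3-2: Q_total=21.00, C_total=8.00, V=2.62; Q3=15.75, Q2=5.25; dissipated=63.021
Op 2: CLOSE 4-1: Q_total=22.00, C_total=9.00, V=2.44; Q4=7.33, Q1=14.67; dissipated=34.028
Op 3: GROUND 2: Q2=0; energy lost=6.891
Op 4: CLOSE 4-1: Q_total=22.00, C_total=9.00, V=2.44; Q4=7.33, Q1=14.67; dissipated=0.000
Op 5: CLOSE 4-2: Q_total=7.33, C_total=5.00, V=1.47; Q4=4.40, Q2=2.93; dissipated=3.585
Total dissipated: 107.524 μJ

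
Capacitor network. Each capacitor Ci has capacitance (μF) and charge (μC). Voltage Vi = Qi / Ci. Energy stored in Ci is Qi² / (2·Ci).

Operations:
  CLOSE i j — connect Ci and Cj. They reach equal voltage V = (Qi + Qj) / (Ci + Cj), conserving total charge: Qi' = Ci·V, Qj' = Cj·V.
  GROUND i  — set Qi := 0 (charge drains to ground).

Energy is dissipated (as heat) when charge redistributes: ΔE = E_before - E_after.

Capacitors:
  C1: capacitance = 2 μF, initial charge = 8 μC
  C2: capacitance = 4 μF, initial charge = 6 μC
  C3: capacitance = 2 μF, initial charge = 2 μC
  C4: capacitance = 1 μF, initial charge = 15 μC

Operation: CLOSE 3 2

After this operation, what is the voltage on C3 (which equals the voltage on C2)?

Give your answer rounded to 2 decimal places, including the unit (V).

Initial: C1(2μF, Q=8μC, V=4.00V), C2(4μF, Q=6μC, V=1.50V), C3(2μF, Q=2μC, V=1.00V), C4(1μF, Q=15μC, V=15.00V)
Op 1: CLOSE 3-2: Q_total=8.00, C_total=6.00, V=1.33; Q3=2.67, Q2=5.33; dissipated=0.167

Answer: 1.33 V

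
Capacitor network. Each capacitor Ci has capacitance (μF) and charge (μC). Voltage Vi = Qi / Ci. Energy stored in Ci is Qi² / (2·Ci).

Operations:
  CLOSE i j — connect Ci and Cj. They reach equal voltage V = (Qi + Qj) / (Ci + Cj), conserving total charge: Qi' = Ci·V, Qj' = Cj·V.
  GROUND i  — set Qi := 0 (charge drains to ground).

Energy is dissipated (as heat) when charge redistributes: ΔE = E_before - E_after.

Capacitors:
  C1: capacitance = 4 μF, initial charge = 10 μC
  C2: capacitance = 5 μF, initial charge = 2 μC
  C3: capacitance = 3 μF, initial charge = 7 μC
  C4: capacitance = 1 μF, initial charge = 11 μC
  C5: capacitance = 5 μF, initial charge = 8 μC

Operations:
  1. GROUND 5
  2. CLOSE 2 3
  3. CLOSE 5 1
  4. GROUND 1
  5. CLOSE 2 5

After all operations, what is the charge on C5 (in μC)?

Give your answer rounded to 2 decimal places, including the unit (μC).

Initial: C1(4μF, Q=10μC, V=2.50V), C2(5μF, Q=2μC, V=0.40V), C3(3μF, Q=7μC, V=2.33V), C4(1μF, Q=11μC, V=11.00V), C5(5μF, Q=8μC, V=1.60V)
Op 1: GROUND 5: Q5=0; energy lost=6.400
Op 2: CLOSE 2-3: Q_total=9.00, C_total=8.00, V=1.12; Q2=5.62, Q3=3.38; dissipated=3.504
Op 3: CLOSE 5-1: Q_total=10.00, C_total=9.00, V=1.11; Q5=5.56, Q1=4.44; dissipated=6.944
Op 4: GROUND 1: Q1=0; energy lost=2.469
Op 5: CLOSE 2-5: Q_total=11.18, C_total=10.00, V=1.12; Q2=5.59, Q5=5.59; dissipated=0.000
Final charges: Q1=0.00, Q2=5.59, Q3=3.38, Q4=11.00, Q5=5.59

Answer: 5.59 μC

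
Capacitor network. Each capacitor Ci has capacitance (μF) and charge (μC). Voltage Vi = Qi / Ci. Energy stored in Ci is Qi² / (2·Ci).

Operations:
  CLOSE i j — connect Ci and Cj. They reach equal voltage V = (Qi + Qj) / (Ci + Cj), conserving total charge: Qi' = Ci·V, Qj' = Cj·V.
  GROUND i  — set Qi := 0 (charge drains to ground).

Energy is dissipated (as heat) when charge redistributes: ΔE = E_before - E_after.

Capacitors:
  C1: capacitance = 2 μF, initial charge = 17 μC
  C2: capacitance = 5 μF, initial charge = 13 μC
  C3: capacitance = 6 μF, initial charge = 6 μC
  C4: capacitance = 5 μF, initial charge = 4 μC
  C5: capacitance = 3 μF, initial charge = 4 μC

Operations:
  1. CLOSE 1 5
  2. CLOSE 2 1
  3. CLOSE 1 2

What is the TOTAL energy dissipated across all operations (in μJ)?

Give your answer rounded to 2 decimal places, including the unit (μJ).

Initial: C1(2μF, Q=17μC, V=8.50V), C2(5μF, Q=13μC, V=2.60V), C3(6μF, Q=6μC, V=1.00V), C4(5μF, Q=4μC, V=0.80V), C5(3μF, Q=4μC, V=1.33V)
Op 1: CLOSE 1-5: Q_total=21.00, C_total=5.00, V=4.20; Q1=8.40, Q5=12.60; dissipated=30.817
Op 2: CLOSE 2-1: Q_total=21.40, C_total=7.00, V=3.06; Q2=15.29, Q1=6.11; dissipated=1.829
Op 3: CLOSE 1-2: Q_total=21.40, C_total=7.00, V=3.06; Q1=6.11, Q2=15.29; dissipated=0.000
Total dissipated: 32.645 μJ

Answer: 32.65 μJ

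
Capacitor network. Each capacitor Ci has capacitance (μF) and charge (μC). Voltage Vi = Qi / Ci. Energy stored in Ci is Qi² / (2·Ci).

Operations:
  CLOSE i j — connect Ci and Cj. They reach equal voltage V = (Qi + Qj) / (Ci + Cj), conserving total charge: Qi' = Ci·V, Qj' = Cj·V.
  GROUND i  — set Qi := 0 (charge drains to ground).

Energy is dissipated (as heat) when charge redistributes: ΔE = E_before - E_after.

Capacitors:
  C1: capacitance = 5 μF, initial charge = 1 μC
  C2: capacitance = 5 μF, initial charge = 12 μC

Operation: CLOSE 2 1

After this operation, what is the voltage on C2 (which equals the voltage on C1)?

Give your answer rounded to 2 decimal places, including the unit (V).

Answer: 1.30 V

Derivation:
Initial: C1(5μF, Q=1μC, V=0.20V), C2(5μF, Q=12μC, V=2.40V)
Op 1: CLOSE 2-1: Q_total=13.00, C_total=10.00, V=1.30; Q2=6.50, Q1=6.50; dissipated=6.050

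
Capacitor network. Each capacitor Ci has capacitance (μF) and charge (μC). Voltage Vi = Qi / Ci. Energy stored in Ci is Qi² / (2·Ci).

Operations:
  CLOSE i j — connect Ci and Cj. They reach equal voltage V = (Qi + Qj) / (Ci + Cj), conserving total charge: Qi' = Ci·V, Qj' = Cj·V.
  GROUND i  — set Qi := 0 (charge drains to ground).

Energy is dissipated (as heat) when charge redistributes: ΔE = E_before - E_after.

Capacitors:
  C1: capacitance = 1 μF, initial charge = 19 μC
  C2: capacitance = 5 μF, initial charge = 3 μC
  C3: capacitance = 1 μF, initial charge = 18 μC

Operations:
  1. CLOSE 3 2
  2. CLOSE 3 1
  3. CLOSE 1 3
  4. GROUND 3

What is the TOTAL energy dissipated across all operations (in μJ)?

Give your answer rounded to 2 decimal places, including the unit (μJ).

Initial: C1(1μF, Q=19μC, V=19.00V), C2(5μF, Q=3μC, V=0.60V), C3(1μF, Q=18μC, V=18.00V)
Op 1: CLOSE 3-2: Q_total=21.00, C_total=6.00, V=3.50; Q3=3.50, Q2=17.50; dissipated=126.150
Op 2: CLOSE 3-1: Q_total=22.50, C_total=2.00, V=11.25; Q3=11.25, Q1=11.25; dissipated=60.062
Op 3: CLOSE 1-3: Q_total=22.50, C_total=2.00, V=11.25; Q1=11.25, Q3=11.25; dissipated=0.000
Op 4: GROUND 3: Q3=0; energy lost=63.281
Total dissipated: 249.494 μJ

Answer: 249.49 μJ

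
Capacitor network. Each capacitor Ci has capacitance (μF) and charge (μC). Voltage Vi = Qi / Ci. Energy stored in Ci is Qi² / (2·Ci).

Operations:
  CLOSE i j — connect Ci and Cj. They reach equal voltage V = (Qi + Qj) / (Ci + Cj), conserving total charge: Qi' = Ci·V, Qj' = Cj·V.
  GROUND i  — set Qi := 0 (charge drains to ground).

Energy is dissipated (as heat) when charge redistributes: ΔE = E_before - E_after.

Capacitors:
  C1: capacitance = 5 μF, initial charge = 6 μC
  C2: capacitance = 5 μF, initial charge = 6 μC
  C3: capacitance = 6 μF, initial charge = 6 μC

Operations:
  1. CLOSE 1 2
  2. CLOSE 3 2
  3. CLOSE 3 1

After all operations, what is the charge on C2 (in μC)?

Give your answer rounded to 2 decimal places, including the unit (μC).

Answer: 5.45 μC

Derivation:
Initial: C1(5μF, Q=6μC, V=1.20V), C2(5μF, Q=6μC, V=1.20V), C3(6μF, Q=6μC, V=1.00V)
Op 1: CLOSE 1-2: Q_total=12.00, C_total=10.00, V=1.20; Q1=6.00, Q2=6.00; dissipated=0.000
Op 2: CLOSE 3-2: Q_total=12.00, C_total=11.00, V=1.09; Q3=6.55, Q2=5.45; dissipated=0.055
Op 3: CLOSE 3-1: Q_total=12.55, C_total=11.00, V=1.14; Q3=6.84, Q1=5.70; dissipated=0.016
Final charges: Q1=5.70, Q2=5.45, Q3=6.84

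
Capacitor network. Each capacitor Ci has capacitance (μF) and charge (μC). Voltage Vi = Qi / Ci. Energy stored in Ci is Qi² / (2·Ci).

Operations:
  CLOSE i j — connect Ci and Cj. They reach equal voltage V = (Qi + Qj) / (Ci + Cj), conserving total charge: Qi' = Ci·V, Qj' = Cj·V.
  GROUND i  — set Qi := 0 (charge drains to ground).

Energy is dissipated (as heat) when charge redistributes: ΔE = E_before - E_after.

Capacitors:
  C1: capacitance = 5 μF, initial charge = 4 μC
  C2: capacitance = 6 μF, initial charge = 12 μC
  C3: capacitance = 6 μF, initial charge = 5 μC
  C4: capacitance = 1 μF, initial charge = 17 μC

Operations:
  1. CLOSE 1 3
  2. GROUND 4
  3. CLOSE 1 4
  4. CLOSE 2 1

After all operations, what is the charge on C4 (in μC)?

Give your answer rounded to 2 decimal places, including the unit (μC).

Answer: 0.68 μC

Derivation:
Initial: C1(5μF, Q=4μC, V=0.80V), C2(6μF, Q=12μC, V=2.00V), C3(6μF, Q=5μC, V=0.83V), C4(1μF, Q=17μC, V=17.00V)
Op 1: CLOSE 1-3: Q_total=9.00, C_total=11.00, V=0.82; Q1=4.09, Q3=4.91; dissipated=0.002
Op 2: GROUND 4: Q4=0; energy lost=144.500
Op 3: CLOSE 1-4: Q_total=4.09, C_total=6.00, V=0.68; Q1=3.41, Q4=0.68; dissipated=0.279
Op 4: CLOSE 2-1: Q_total=15.41, C_total=11.00, V=1.40; Q2=8.40, Q1=7.00; dissipated=2.369
Final charges: Q1=7.00, Q2=8.40, Q3=4.91, Q4=0.68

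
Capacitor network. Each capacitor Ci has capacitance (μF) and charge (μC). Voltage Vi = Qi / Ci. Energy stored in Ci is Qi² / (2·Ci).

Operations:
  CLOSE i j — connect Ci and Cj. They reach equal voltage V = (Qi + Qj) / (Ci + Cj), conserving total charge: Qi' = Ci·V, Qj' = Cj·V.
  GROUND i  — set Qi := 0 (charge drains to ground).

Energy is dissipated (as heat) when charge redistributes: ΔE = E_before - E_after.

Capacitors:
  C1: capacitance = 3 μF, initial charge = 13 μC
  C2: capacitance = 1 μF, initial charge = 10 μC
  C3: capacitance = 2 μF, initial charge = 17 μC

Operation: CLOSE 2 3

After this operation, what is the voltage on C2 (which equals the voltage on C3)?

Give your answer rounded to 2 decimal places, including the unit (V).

Answer: 9.00 V

Derivation:
Initial: C1(3μF, Q=13μC, V=4.33V), C2(1μF, Q=10μC, V=10.00V), C3(2μF, Q=17μC, V=8.50V)
Op 1: CLOSE 2-3: Q_total=27.00, C_total=3.00, V=9.00; Q2=9.00, Q3=18.00; dissipated=0.750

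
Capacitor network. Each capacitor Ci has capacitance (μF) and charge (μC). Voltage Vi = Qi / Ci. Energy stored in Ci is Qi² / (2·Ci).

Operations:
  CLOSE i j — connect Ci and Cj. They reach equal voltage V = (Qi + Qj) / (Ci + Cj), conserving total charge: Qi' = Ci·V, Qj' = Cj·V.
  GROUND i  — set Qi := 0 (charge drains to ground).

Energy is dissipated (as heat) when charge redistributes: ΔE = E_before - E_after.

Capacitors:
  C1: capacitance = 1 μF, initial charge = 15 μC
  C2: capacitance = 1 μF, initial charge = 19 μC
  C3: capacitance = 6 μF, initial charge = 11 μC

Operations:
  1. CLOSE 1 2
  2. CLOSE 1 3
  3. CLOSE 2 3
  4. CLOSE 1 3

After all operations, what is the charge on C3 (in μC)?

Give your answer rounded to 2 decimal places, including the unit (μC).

Answer: 33.55 μC

Derivation:
Initial: C1(1μF, Q=15μC, V=15.00V), C2(1μF, Q=19μC, V=19.00V), C3(6μF, Q=11μC, V=1.83V)
Op 1: CLOSE 1-2: Q_total=34.00, C_total=2.00, V=17.00; Q1=17.00, Q2=17.00; dissipated=4.000
Op 2: CLOSE 1-3: Q_total=28.00, C_total=7.00, V=4.00; Q1=4.00, Q3=24.00; dissipated=98.583
Op 3: CLOSE 2-3: Q_total=41.00, C_total=7.00, V=5.86; Q2=5.86, Q3=35.14; dissipated=72.429
Op 4: CLOSE 1-3: Q_total=39.14, C_total=7.00, V=5.59; Q1=5.59, Q3=33.55; dissipated=1.478
Final charges: Q1=5.59, Q2=5.86, Q3=33.55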